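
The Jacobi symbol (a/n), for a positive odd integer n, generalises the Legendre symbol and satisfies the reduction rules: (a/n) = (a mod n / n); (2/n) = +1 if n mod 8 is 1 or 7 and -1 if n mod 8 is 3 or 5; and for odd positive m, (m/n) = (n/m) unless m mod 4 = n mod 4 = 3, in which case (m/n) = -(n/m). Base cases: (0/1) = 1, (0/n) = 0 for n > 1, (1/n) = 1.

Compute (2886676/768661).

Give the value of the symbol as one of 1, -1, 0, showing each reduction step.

(2886676/768661): 2886676 mod 768661 = 580693, so (2886676/768661) = (580693/768661)
flip (580693/768661) -> (768661/580693): both odd, 580693 mod 4 = 1, 768661 mod 4 = 1, so the flip contributes +1; sign now +1
(768661/580693): 768661 mod 580693 = 187968, so (768661/580693) = (187968/580693)
factor out 2^6: 187968 = 2^6·2937; with 580693 mod 8 = 5, (2/580693) = -1; sign now +1; continue with (2937/580693)
flip (2937/580693) -> (580693/2937): both odd, 2937 mod 4 = 1, 580693 mod 4 = 1, so the flip contributes +1; sign now +1
(580693/2937): 580693 mod 2937 = 2104, so (580693/2937) = (2104/2937)
factor out 2^3: 2104 = 2^3·263; with 2937 mod 8 = 1, (2/2937) = +1; sign now +1; continue with (263/2937)
flip (263/2937) -> (2937/263): both odd, 263 mod 4 = 3, 2937 mod 4 = 1, so the flip contributes +1; sign now +1
(2937/263): 2937 mod 263 = 44, so (2937/263) = (44/263)
factor out 2^2: 44 = 2^2·11; with 263 mod 8 = 7, (2/263) = +1; sign now +1; continue with (11/263)
flip (11/263) -> (263/11): both odd, 11 mod 4 = 3, 263 mod 4 = 3, so the flip contributes -1; sign now -1
(263/11): 263 mod 11 = 10, so (263/11) = (10/11)
factor out 2^1: 10 = 2^1·5; with 11 mod 8 = 3, (2/11) = -1; sign now +1; continue with (5/11)
flip (5/11) -> (11/5): both odd, 5 mod 4 = 1, 11 mod 4 = 3, so the flip contributes +1; sign now +1
(11/5): 11 mod 5 = 1, so (11/5) = (1/5)
reached (1/5) = 1, so the symbol is +1

1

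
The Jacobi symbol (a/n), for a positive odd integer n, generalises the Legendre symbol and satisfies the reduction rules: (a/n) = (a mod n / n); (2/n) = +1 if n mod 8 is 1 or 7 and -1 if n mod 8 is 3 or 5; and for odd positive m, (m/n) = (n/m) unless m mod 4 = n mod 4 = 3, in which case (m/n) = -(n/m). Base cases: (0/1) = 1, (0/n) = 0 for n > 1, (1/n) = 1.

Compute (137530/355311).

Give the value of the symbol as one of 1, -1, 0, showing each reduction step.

-1

factor out 2^1: 137530 = 2^1·68765; with 355311 mod 8 = 7, (2/355311) = +1; sign now +1; continue with (68765/355311)
flip (68765/355311) -> (355311/68765): both odd, 68765 mod 4 = 1, 355311 mod 4 = 3, so the flip contributes +1; sign now +1
(355311/68765): 355311 mod 68765 = 11486, so (355311/68765) = (11486/68765)
factor out 2^1: 11486 = 2^1·5743; with 68765 mod 8 = 5, (2/68765) = -1; sign now -1; continue with (5743/68765)
flip (5743/68765) -> (68765/5743): both odd, 5743 mod 4 = 3, 68765 mod 4 = 1, so the flip contributes +1; sign now -1
(68765/5743): 68765 mod 5743 = 5592, so (68765/5743) = (5592/5743)
factor out 2^3: 5592 = 2^3·699; with 5743 mod 8 = 7, (2/5743) = +1; sign now -1; continue with (699/5743)
flip (699/5743) -> (5743/699): both odd, 699 mod 4 = 3, 5743 mod 4 = 3, so the flip contributes -1; sign now +1
(5743/699): 5743 mod 699 = 151, so (5743/699) = (151/699)
flip (151/699) -> (699/151): both odd, 151 mod 4 = 3, 699 mod 4 = 3, so the flip contributes -1; sign now -1
(699/151): 699 mod 151 = 95, so (699/151) = (95/151)
flip (95/151) -> (151/95): both odd, 95 mod 4 = 3, 151 mod 4 = 3, so the flip contributes -1; sign now +1
(151/95): 151 mod 95 = 56, so (151/95) = (56/95)
factor out 2^3: 56 = 2^3·7; with 95 mod 8 = 7, (2/95) = +1; sign now +1; continue with (7/95)
flip (7/95) -> (95/7): both odd, 7 mod 4 = 3, 95 mod 4 = 3, so the flip contributes -1; sign now -1
(95/7): 95 mod 7 = 4, so (95/7) = (4/7)
factor out 2^2: 4 = 2^2·1; with 7 mod 8 = 7, (2/7) = +1; sign now -1; continue with (1/7)
reached (1/7) = 1, so the symbol is -1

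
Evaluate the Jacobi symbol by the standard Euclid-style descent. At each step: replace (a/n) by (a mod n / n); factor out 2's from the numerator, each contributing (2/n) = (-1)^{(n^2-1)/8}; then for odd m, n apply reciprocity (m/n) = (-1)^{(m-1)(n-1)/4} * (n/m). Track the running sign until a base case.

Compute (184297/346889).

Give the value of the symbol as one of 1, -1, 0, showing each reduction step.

flip (184297/346889) -> (346889/184297): both odd, 184297 mod 4 = 1, 346889 mod 4 = 1, so the flip contributes +1; sign now +1
(346889/184297): 346889 mod 184297 = 162592, so (346889/184297) = (162592/184297)
factor out 2^5: 162592 = 2^5·5081; with 184297 mod 8 = 1, (2/184297) = +1; sign now +1; continue with (5081/184297)
flip (5081/184297) -> (184297/5081): both odd, 5081 mod 4 = 1, 184297 mod 4 = 1, so the flip contributes +1; sign now +1
(184297/5081): 184297 mod 5081 = 1381, so (184297/5081) = (1381/5081)
flip (1381/5081) -> (5081/1381): both odd, 1381 mod 4 = 1, 5081 mod 4 = 1, so the flip contributes +1; sign now +1
(5081/1381): 5081 mod 1381 = 938, so (5081/1381) = (938/1381)
factor out 2^1: 938 = 2^1·469; with 1381 mod 8 = 5, (2/1381) = -1; sign now -1; continue with (469/1381)
flip (469/1381) -> (1381/469): both odd, 469 mod 4 = 1, 1381 mod 4 = 1, so the flip contributes +1; sign now -1
(1381/469): 1381 mod 469 = 443, so (1381/469) = (443/469)
flip (443/469) -> (469/443): both odd, 443 mod 4 = 3, 469 mod 4 = 1, so the flip contributes +1; sign now -1
(469/443): 469 mod 443 = 26, so (469/443) = (26/443)
factor out 2^1: 26 = 2^1·13; with 443 mod 8 = 3, (2/443) = -1; sign now +1; continue with (13/443)
flip (13/443) -> (443/13): both odd, 13 mod 4 = 1, 443 mod 4 = 3, so the flip contributes +1; sign now +1
(443/13): 443 mod 13 = 1, so (443/13) = (1/13)
reached (1/13) = 1, so the symbol is +1

1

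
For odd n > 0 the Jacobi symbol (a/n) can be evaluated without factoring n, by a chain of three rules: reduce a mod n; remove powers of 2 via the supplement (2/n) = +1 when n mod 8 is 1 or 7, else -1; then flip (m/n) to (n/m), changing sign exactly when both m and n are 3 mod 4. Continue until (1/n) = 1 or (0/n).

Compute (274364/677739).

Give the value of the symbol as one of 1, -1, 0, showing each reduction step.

1

274364 = 2^2·68591; (2/677739) = -1 since 677739 mod 8 = 3, so (274364/677739) = (-1)^2·(68591/677739); sign now +1
reciprocity: (68591/677739) = -1·(677739/68591) since 68591 mod 4 = 3, 677739 mod 4 = 3; sign now -1
(677739/68591) = (60420/68591)   [reduce mod 68591]
60420 = 2^2·15105; (2/68591) = +1 since 68591 mod 8 = 7, so (60420/68591) = (+1)^2·(15105/68591); sign now -1
reciprocity: (15105/68591) = +1·(68591/15105) since 15105 mod 4 = 1, 68591 mod 4 = 3; sign now -1
(68591/15105) = (8171/15105)   [reduce mod 15105]
reciprocity: (8171/15105) = +1·(15105/8171) since 8171 mod 4 = 3, 15105 mod 4 = 1; sign now -1
(15105/8171) = (6934/8171)   [reduce mod 8171]
6934 = 2^1·3467; (2/8171) = -1 since 8171 mod 8 = 3, so (6934/8171) = (-1)^1·(3467/8171); sign now +1
reciprocity: (3467/8171) = -1·(8171/3467) since 3467 mod 4 = 3, 8171 mod 4 = 3; sign now -1
(8171/3467) = (1237/3467)   [reduce mod 3467]
reciprocity: (1237/3467) = +1·(3467/1237) since 1237 mod 4 = 1, 3467 mod 4 = 3; sign now -1
(3467/1237) = (993/1237)   [reduce mod 1237]
reciprocity: (993/1237) = +1·(1237/993) since 993 mod 4 = 1, 1237 mod 4 = 1; sign now -1
(1237/993) = (244/993)   [reduce mod 993]
244 = 2^2·61; (2/993) = +1 since 993 mod 8 = 1, so (244/993) = (+1)^2·(61/993); sign now -1
reciprocity: (61/993) = +1·(993/61) since 61 mod 4 = 1, 993 mod 4 = 1; sign now -1
(993/61) = (17/61)   [reduce mod 61]
reciprocity: (17/61) = +1·(61/17) since 17 mod 4 = 1, 61 mod 4 = 1; sign now -1
(61/17) = (10/17)   [reduce mod 17]
10 = 2^1·5; (2/17) = +1 since 17 mod 8 = 1, so (10/17) = (+1)^1·(5/17); sign now -1
reciprocity: (5/17) = +1·(17/5) since 5 mod 4 = 1, 17 mod 4 = 1; sign now -1
(17/5) = (2/5)   [reduce mod 5]
2 = 2^1·1; (2/5) = -1 since 5 mod 8 = 5, so (2/5) = (-1)^1·(1/5); sign now +1
(1/5) = 1; final value = sign = +1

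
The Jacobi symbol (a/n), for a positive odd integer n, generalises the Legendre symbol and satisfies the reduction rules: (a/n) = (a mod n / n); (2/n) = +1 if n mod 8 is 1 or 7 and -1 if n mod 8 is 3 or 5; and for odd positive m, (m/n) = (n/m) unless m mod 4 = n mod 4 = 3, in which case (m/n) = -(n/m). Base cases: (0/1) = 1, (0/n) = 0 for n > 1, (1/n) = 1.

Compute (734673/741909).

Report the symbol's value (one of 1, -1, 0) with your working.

reciprocity: (734673/741909) = +1·(741909/734673) since 734673 mod 4 = 1, 741909 mod 4 = 1; sign now +1
(741909/734673) = (7236/734673)   [reduce mod 734673]
7236 = 2^2·1809; (2/734673) = +1 since 734673 mod 8 = 1, so (7236/734673) = (+1)^2·(1809/734673); sign now +1
reciprocity: (1809/734673) = +1·(734673/1809) since 1809 mod 4 = 1, 734673 mod 4 = 1; sign now +1
(734673/1809) = (219/1809)   [reduce mod 1809]
reciprocity: (219/1809) = +1·(1809/219) since 219 mod 4 = 3, 1809 mod 4 = 1; sign now +1
(1809/219) = (57/219)   [reduce mod 219]
reciprocity: (57/219) = +1·(219/57) since 57 mod 4 = 1, 219 mod 4 = 3; sign now +1
(219/57) = (48/57)   [reduce mod 57]
48 = 2^4·3; (2/57) = +1 since 57 mod 8 = 1, so (48/57) = (+1)^4·(3/57); sign now +1
reciprocity: (3/57) = +1·(57/3) since 3 mod 4 = 3, 57 mod 4 = 1; sign now +1
(57/3) = (0/3)   [reduce mod 3]
(0/3) = 0   [gcd(a, n) > 1]; final value = 0

0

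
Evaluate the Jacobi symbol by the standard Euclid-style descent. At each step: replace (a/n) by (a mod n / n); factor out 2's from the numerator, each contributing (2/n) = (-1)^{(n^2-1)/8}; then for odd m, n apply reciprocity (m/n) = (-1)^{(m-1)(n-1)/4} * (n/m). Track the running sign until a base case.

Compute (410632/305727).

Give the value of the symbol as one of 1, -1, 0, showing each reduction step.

(410632/305727): 410632 mod 305727 = 104905, so (410632/305727) = (104905/305727)
flip (104905/305727) -> (305727/104905): both odd, 104905 mod 4 = 1, 305727 mod 4 = 3, so the flip contributes +1; sign now +1
(305727/104905): 305727 mod 104905 = 95917, so (305727/104905) = (95917/104905)
flip (95917/104905) -> (104905/95917): both odd, 95917 mod 4 = 1, 104905 mod 4 = 1, so the flip contributes +1; sign now +1
(104905/95917): 104905 mod 95917 = 8988, so (104905/95917) = (8988/95917)
factor out 2^2: 8988 = 2^2·2247; with 95917 mod 8 = 5, (2/95917) = -1; sign now +1; continue with (2247/95917)
flip (2247/95917) -> (95917/2247): both odd, 2247 mod 4 = 3, 95917 mod 4 = 1, so the flip contributes +1; sign now +1
(95917/2247): 95917 mod 2247 = 1543, so (95917/2247) = (1543/2247)
flip (1543/2247) -> (2247/1543): both odd, 1543 mod 4 = 3, 2247 mod 4 = 3, so the flip contributes -1; sign now -1
(2247/1543): 2247 mod 1543 = 704, so (2247/1543) = (704/1543)
factor out 2^6: 704 = 2^6·11; with 1543 mod 8 = 7, (2/1543) = +1; sign now -1; continue with (11/1543)
flip (11/1543) -> (1543/11): both odd, 11 mod 4 = 3, 1543 mod 4 = 3, so the flip contributes -1; sign now +1
(1543/11): 1543 mod 11 = 3, so (1543/11) = (3/11)
flip (3/11) -> (11/3): both odd, 3 mod 4 = 3, 11 mod 4 = 3, so the flip contributes -1; sign now -1
(11/3): 11 mod 3 = 2, so (11/3) = (2/3)
factor out 2^1: 2 = 2^1·1; with 3 mod 8 = 3, (2/3) = -1; sign now +1; continue with (1/3)
reached (1/3) = 1, so the symbol is +1

1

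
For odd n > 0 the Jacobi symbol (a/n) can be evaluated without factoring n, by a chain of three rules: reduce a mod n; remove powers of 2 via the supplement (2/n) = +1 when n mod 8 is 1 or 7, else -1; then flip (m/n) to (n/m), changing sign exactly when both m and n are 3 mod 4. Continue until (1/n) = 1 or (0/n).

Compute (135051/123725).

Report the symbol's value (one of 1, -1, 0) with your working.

0

(135051/123725): 135051 mod 123725 = 11326, so (135051/123725) = (11326/123725)
factor out 2^1: 11326 = 2^1·5663; with 123725 mod 8 = 5, (2/123725) = -1; sign now -1; continue with (5663/123725)
flip (5663/123725) -> (123725/5663): both odd, 5663 mod 4 = 3, 123725 mod 4 = 1, so the flip contributes +1; sign now -1
(123725/5663): 123725 mod 5663 = 4802, so (123725/5663) = (4802/5663)
factor out 2^1: 4802 = 2^1·2401; with 5663 mod 8 = 7, (2/5663) = +1; sign now -1; continue with (2401/5663)
flip (2401/5663) -> (5663/2401): both odd, 2401 mod 4 = 1, 5663 mod 4 = 3, so the flip contributes +1; sign now -1
(5663/2401): 5663 mod 2401 = 861, so (5663/2401) = (861/2401)
flip (861/2401) -> (2401/861): both odd, 861 mod 4 = 1, 2401 mod 4 = 1, so the flip contributes +1; sign now -1
(2401/861): 2401 mod 861 = 679, so (2401/861) = (679/861)
flip (679/861) -> (861/679): both odd, 679 mod 4 = 3, 861 mod 4 = 1, so the flip contributes +1; sign now -1
(861/679): 861 mod 679 = 182, so (861/679) = (182/679)
factor out 2^1: 182 = 2^1·91; with 679 mod 8 = 7, (2/679) = +1; sign now -1; continue with (91/679)
flip (91/679) -> (679/91): both odd, 91 mod 4 = 3, 679 mod 4 = 3, so the flip contributes -1; sign now +1
(679/91): 679 mod 91 = 42, so (679/91) = (42/91)
factor out 2^1: 42 = 2^1·21; with 91 mod 8 = 3, (2/91) = -1; sign now -1; continue with (21/91)
flip (21/91) -> (91/21): both odd, 21 mod 4 = 1, 91 mod 4 = 3, so the flip contributes +1; sign now -1
(91/21): 91 mod 21 = 7, so (91/21) = (7/21)
flip (7/21) -> (21/7): both odd, 7 mod 4 = 3, 21 mod 4 = 1, so the flip contributes +1; sign now -1
(21/7): 21 mod 7 = 0, so (21/7) = (0/7)
reached (0/7); gcd(a, n) > 1, so (0/7) = 0 and the symbol is 0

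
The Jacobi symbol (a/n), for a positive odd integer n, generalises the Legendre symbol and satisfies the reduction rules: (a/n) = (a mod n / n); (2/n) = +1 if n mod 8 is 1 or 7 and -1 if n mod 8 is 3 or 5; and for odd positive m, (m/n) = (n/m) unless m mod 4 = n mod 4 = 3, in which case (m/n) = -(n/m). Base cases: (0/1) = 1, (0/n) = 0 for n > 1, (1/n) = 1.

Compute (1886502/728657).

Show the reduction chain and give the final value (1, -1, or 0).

(1886502/728657): 1886502 mod 728657 = 429188, so (1886502/728657) = (429188/728657)
factor out 2^2: 429188 = 2^2·107297; with 728657 mod 8 = 1, (2/728657) = +1; sign now +1; continue with (107297/728657)
flip (107297/728657) -> (728657/107297): both odd, 107297 mod 4 = 1, 728657 mod 4 = 1, so the flip contributes +1; sign now +1
(728657/107297): 728657 mod 107297 = 84875, so (728657/107297) = (84875/107297)
flip (84875/107297) -> (107297/84875): both odd, 84875 mod 4 = 3, 107297 mod 4 = 1, so the flip contributes +1; sign now +1
(107297/84875): 107297 mod 84875 = 22422, so (107297/84875) = (22422/84875)
factor out 2^1: 22422 = 2^1·11211; with 84875 mod 8 = 3, (2/84875) = -1; sign now -1; continue with (11211/84875)
flip (11211/84875) -> (84875/11211): both odd, 11211 mod 4 = 3, 84875 mod 4 = 3, so the flip contributes -1; sign now +1
(84875/11211): 84875 mod 11211 = 6398, so (84875/11211) = (6398/11211)
factor out 2^1: 6398 = 2^1·3199; with 11211 mod 8 = 3, (2/11211) = -1; sign now -1; continue with (3199/11211)
flip (3199/11211) -> (11211/3199): both odd, 3199 mod 4 = 3, 11211 mod 4 = 3, so the flip contributes -1; sign now +1
(11211/3199): 11211 mod 3199 = 1614, so (11211/3199) = (1614/3199)
factor out 2^1: 1614 = 2^1·807; with 3199 mod 8 = 7, (2/3199) = +1; sign now +1; continue with (807/3199)
flip (807/3199) -> (3199/807): both odd, 807 mod 4 = 3, 3199 mod 4 = 3, so the flip contributes -1; sign now -1
(3199/807): 3199 mod 807 = 778, so (3199/807) = (778/807)
factor out 2^1: 778 = 2^1·389; with 807 mod 8 = 7, (2/807) = +1; sign now -1; continue with (389/807)
flip (389/807) -> (807/389): both odd, 389 mod 4 = 1, 807 mod 4 = 3, so the flip contributes +1; sign now -1
(807/389): 807 mod 389 = 29, so (807/389) = (29/389)
flip (29/389) -> (389/29): both odd, 29 mod 4 = 1, 389 mod 4 = 1, so the flip contributes +1; sign now -1
(389/29): 389 mod 29 = 12, so (389/29) = (12/29)
factor out 2^2: 12 = 2^2·3; with 29 mod 8 = 5, (2/29) = -1; sign now -1; continue with (3/29)
flip (3/29) -> (29/3): both odd, 3 mod 4 = 3, 29 mod 4 = 1, so the flip contributes +1; sign now -1
(29/3): 29 mod 3 = 2, so (29/3) = (2/3)
factor out 2^1: 2 = 2^1·1; with 3 mod 8 = 3, (2/3) = -1; sign now +1; continue with (1/3)
reached (1/3) = 1, so the symbol is +1

1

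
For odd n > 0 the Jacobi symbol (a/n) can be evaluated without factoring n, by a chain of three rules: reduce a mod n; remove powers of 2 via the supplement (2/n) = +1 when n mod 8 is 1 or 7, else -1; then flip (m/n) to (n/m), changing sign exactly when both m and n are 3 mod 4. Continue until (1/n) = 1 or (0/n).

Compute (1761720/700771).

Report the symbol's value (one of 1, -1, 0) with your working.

(1761720/700771): 1761720 mod 700771 = 360178, so (1761720/700771) = (360178/700771)
factor out 2^1: 360178 = 2^1·180089; with 700771 mod 8 = 3, (2/700771) = -1; sign now -1; continue with (180089/700771)
flip (180089/700771) -> (700771/180089): both odd, 180089 mod 4 = 1, 700771 mod 4 = 3, so the flip contributes +1; sign now -1
(700771/180089): 700771 mod 180089 = 160504, so (700771/180089) = (160504/180089)
factor out 2^3: 160504 = 2^3·20063; with 180089 mod 8 = 1, (2/180089) = +1; sign now -1; continue with (20063/180089)
flip (20063/180089) -> (180089/20063): both odd, 20063 mod 4 = 3, 180089 mod 4 = 1, so the flip contributes +1; sign now -1
(180089/20063): 180089 mod 20063 = 19585, so (180089/20063) = (19585/20063)
flip (19585/20063) -> (20063/19585): both odd, 19585 mod 4 = 1, 20063 mod 4 = 3, so the flip contributes +1; sign now -1
(20063/19585): 20063 mod 19585 = 478, so (20063/19585) = (478/19585)
factor out 2^1: 478 = 2^1·239; with 19585 mod 8 = 1, (2/19585) = +1; sign now -1; continue with (239/19585)
flip (239/19585) -> (19585/239): both odd, 239 mod 4 = 3, 19585 mod 4 = 1, so the flip contributes +1; sign now -1
(19585/239): 19585 mod 239 = 226, so (19585/239) = (226/239)
factor out 2^1: 226 = 2^1·113; with 239 mod 8 = 7, (2/239) = +1; sign now -1; continue with (113/239)
flip (113/239) -> (239/113): both odd, 113 mod 4 = 1, 239 mod 4 = 3, so the flip contributes +1; sign now -1
(239/113): 239 mod 113 = 13, so (239/113) = (13/113)
flip (13/113) -> (113/13): both odd, 13 mod 4 = 1, 113 mod 4 = 1, so the flip contributes +1; sign now -1
(113/13): 113 mod 13 = 9, so (113/13) = (9/13)
flip (9/13) -> (13/9): both odd, 9 mod 4 = 1, 13 mod 4 = 1, so the flip contributes +1; sign now -1
(13/9): 13 mod 9 = 4, so (13/9) = (4/9)
factor out 2^2: 4 = 2^2·1; with 9 mod 8 = 1, (2/9) = +1; sign now -1; continue with (1/9)
reached (1/9) = 1, so the symbol is -1

-1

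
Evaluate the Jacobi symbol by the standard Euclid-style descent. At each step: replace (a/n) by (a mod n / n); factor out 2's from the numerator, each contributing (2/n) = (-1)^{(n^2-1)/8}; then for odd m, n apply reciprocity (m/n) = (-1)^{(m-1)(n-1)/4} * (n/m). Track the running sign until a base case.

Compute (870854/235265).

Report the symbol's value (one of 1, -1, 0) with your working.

(870854/235265) = (165059/235265)   [reduce mod 235265]
reciprocity: (165059/235265) = +1·(235265/165059) since 165059 mod 4 = 3, 235265 mod 4 = 1; sign now +1
(235265/165059) = (70206/165059)   [reduce mod 165059]
70206 = 2^1·35103; (2/165059) = -1 since 165059 mod 8 = 3, so (70206/165059) = (-1)^1·(35103/165059); sign now -1
reciprocity: (35103/165059) = -1·(165059/35103) since 35103 mod 4 = 3, 165059 mod 4 = 3; sign now +1
(165059/35103) = (24647/35103)   [reduce mod 35103]
reciprocity: (24647/35103) = -1·(35103/24647) since 24647 mod 4 = 3, 35103 mod 4 = 3; sign now -1
(35103/24647) = (10456/24647)   [reduce mod 24647]
10456 = 2^3·1307; (2/24647) = +1 since 24647 mod 8 = 7, so (10456/24647) = (+1)^3·(1307/24647); sign now -1
reciprocity: (1307/24647) = -1·(24647/1307) since 1307 mod 4 = 3, 24647 mod 4 = 3; sign now +1
(24647/1307) = (1121/1307)   [reduce mod 1307]
reciprocity: (1121/1307) = +1·(1307/1121) since 1121 mod 4 = 1, 1307 mod 4 = 3; sign now +1
(1307/1121) = (186/1121)   [reduce mod 1121]
186 = 2^1·93; (2/1121) = +1 since 1121 mod 8 = 1, so (186/1121) = (+1)^1·(93/1121); sign now +1
reciprocity: (93/1121) = +1·(1121/93) since 93 mod 4 = 1, 1121 mod 4 = 1; sign now +1
(1121/93) = (5/93)   [reduce mod 93]
reciprocity: (5/93) = +1·(93/5) since 5 mod 4 = 1, 93 mod 4 = 1; sign now +1
(93/5) = (3/5)   [reduce mod 5]
reciprocity: (3/5) = +1·(5/3) since 3 mod 4 = 3, 5 mod 4 = 1; sign now +1
(5/3) = (2/3)   [reduce mod 3]
2 = 2^1·1; (2/3) = -1 since 3 mod 8 = 3, so (2/3) = (-1)^1·(1/3); sign now -1
(1/3) = 1; final value = sign = -1

-1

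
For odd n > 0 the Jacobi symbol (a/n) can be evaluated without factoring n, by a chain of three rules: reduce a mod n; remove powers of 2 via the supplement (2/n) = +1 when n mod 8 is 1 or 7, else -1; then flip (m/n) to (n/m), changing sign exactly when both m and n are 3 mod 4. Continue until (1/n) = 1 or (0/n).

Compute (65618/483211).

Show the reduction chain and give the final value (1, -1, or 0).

factor out 2^1: 65618 = 2^1·32809; with 483211 mod 8 = 3, (2/483211) = -1; sign now -1; continue with (32809/483211)
flip (32809/483211) -> (483211/32809): both odd, 32809 mod 4 = 1, 483211 mod 4 = 3, so the flip contributes +1; sign now -1
(483211/32809): 483211 mod 32809 = 23885, so (483211/32809) = (23885/32809)
flip (23885/32809) -> (32809/23885): both odd, 23885 mod 4 = 1, 32809 mod 4 = 1, so the flip contributes +1; sign now -1
(32809/23885): 32809 mod 23885 = 8924, so (32809/23885) = (8924/23885)
factor out 2^2: 8924 = 2^2·2231; with 23885 mod 8 = 5, (2/23885) = -1; sign now -1; continue with (2231/23885)
flip (2231/23885) -> (23885/2231): both odd, 2231 mod 4 = 3, 23885 mod 4 = 1, so the flip contributes +1; sign now -1
(23885/2231): 23885 mod 2231 = 1575, so (23885/2231) = (1575/2231)
flip (1575/2231) -> (2231/1575): both odd, 1575 mod 4 = 3, 2231 mod 4 = 3, so the flip contributes -1; sign now +1
(2231/1575): 2231 mod 1575 = 656, so (2231/1575) = (656/1575)
factor out 2^4: 656 = 2^4·41; with 1575 mod 8 = 7, (2/1575) = +1; sign now +1; continue with (41/1575)
flip (41/1575) -> (1575/41): both odd, 41 mod 4 = 1, 1575 mod 4 = 3, so the flip contributes +1; sign now +1
(1575/41): 1575 mod 41 = 17, so (1575/41) = (17/41)
flip (17/41) -> (41/17): both odd, 17 mod 4 = 1, 41 mod 4 = 1, so the flip contributes +1; sign now +1
(41/17): 41 mod 17 = 7, so (41/17) = (7/17)
flip (7/17) -> (17/7): both odd, 7 mod 4 = 3, 17 mod 4 = 1, so the flip contributes +1; sign now +1
(17/7): 17 mod 7 = 3, so (17/7) = (3/7)
flip (3/7) -> (7/3): both odd, 3 mod 4 = 3, 7 mod 4 = 3, so the flip contributes -1; sign now -1
(7/3): 7 mod 3 = 1, so (7/3) = (1/3)
reached (1/3) = 1, so the symbol is -1

-1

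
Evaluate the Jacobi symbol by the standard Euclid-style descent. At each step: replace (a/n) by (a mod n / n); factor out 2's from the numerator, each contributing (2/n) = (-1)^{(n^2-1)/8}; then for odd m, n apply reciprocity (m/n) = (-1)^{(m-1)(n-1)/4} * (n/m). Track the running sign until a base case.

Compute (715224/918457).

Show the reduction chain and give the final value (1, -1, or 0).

factor out 2^3: 715224 = 2^3·89403; with 918457 mod 8 = 1, (2/918457) = +1; sign now +1; continue with (89403/918457)
flip (89403/918457) -> (918457/89403): both odd, 89403 mod 4 = 3, 918457 mod 4 = 1, so the flip contributes +1; sign now +1
(918457/89403): 918457 mod 89403 = 24427, so (918457/89403) = (24427/89403)
flip (24427/89403) -> (89403/24427): both odd, 24427 mod 4 = 3, 89403 mod 4 = 3, so the flip contributes -1; sign now -1
(89403/24427): 89403 mod 24427 = 16122, so (89403/24427) = (16122/24427)
factor out 2^1: 16122 = 2^1·8061; with 24427 mod 8 = 3, (2/24427) = -1; sign now +1; continue with (8061/24427)
flip (8061/24427) -> (24427/8061): both odd, 8061 mod 4 = 1, 24427 mod 4 = 3, so the flip contributes +1; sign now +1
(24427/8061): 24427 mod 8061 = 244, so (24427/8061) = (244/8061)
factor out 2^2: 244 = 2^2·61; with 8061 mod 8 = 5, (2/8061) = -1; sign now +1; continue with (61/8061)
flip (61/8061) -> (8061/61): both odd, 61 mod 4 = 1, 8061 mod 4 = 1, so the flip contributes +1; sign now +1
(8061/61): 8061 mod 61 = 9, so (8061/61) = (9/61)
flip (9/61) -> (61/9): both odd, 9 mod 4 = 1, 61 mod 4 = 1, so the flip contributes +1; sign now +1
(61/9): 61 mod 9 = 7, so (61/9) = (7/9)
flip (7/9) -> (9/7): both odd, 7 mod 4 = 3, 9 mod 4 = 1, so the flip contributes +1; sign now +1
(9/7): 9 mod 7 = 2, so (9/7) = (2/7)
factor out 2^1: 2 = 2^1·1; with 7 mod 8 = 7, (2/7) = +1; sign now +1; continue with (1/7)
reached (1/7) = 1, so the symbol is +1

1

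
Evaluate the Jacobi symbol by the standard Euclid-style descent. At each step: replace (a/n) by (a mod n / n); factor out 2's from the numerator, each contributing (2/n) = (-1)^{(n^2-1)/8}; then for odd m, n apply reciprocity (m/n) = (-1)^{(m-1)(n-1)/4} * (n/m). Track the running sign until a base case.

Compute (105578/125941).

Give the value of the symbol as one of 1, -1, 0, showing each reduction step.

factor out 2^1: 105578 = 2^1·52789; with 125941 mod 8 = 5, (2/125941) = -1; sign now -1; continue with (52789/125941)
flip (52789/125941) -> (125941/52789): both odd, 52789 mod 4 = 1, 125941 mod 4 = 1, so the flip contributes +1; sign now -1
(125941/52789): 125941 mod 52789 = 20363, so (125941/52789) = (20363/52789)
flip (20363/52789) -> (52789/20363): both odd, 20363 mod 4 = 3, 52789 mod 4 = 1, so the flip contributes +1; sign now -1
(52789/20363): 52789 mod 20363 = 12063, so (52789/20363) = (12063/20363)
flip (12063/20363) -> (20363/12063): both odd, 12063 mod 4 = 3, 20363 mod 4 = 3, so the flip contributes -1; sign now +1
(20363/12063): 20363 mod 12063 = 8300, so (20363/12063) = (8300/12063)
factor out 2^2: 8300 = 2^2·2075; with 12063 mod 8 = 7, (2/12063) = +1; sign now +1; continue with (2075/12063)
flip (2075/12063) -> (12063/2075): both odd, 2075 mod 4 = 3, 12063 mod 4 = 3, so the flip contributes -1; sign now -1
(12063/2075): 12063 mod 2075 = 1688, so (12063/2075) = (1688/2075)
factor out 2^3: 1688 = 2^3·211; with 2075 mod 8 = 3, (2/2075) = -1; sign now +1; continue with (211/2075)
flip (211/2075) -> (2075/211): both odd, 211 mod 4 = 3, 2075 mod 4 = 3, so the flip contributes -1; sign now -1
(2075/211): 2075 mod 211 = 176, so (2075/211) = (176/211)
factor out 2^4: 176 = 2^4·11; with 211 mod 8 = 3, (2/211) = -1; sign now -1; continue with (11/211)
flip (11/211) -> (211/11): both odd, 11 mod 4 = 3, 211 mod 4 = 3, so the flip contributes -1; sign now +1
(211/11): 211 mod 11 = 2, so (211/11) = (2/11)
factor out 2^1: 2 = 2^1·1; with 11 mod 8 = 3, (2/11) = -1; sign now -1; continue with (1/11)
reached (1/11) = 1, so the symbol is -1

-1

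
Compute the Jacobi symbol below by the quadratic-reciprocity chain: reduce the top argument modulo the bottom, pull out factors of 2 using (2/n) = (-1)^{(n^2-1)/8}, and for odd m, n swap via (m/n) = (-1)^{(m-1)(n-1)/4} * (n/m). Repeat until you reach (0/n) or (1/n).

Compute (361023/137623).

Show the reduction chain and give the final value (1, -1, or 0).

1

(361023/137623) = (85777/137623)   [reduce mod 137623]
reciprocity: (85777/137623) = +1·(137623/85777) since 85777 mod 4 = 1, 137623 mod 4 = 3; sign now +1
(137623/85777) = (51846/85777)   [reduce mod 85777]
51846 = 2^1·25923; (2/85777) = +1 since 85777 mod 8 = 1, so (51846/85777) = (+1)^1·(25923/85777); sign now +1
reciprocity: (25923/85777) = +1·(85777/25923) since 25923 mod 4 = 3, 85777 mod 4 = 1; sign now +1
(85777/25923) = (8008/25923)   [reduce mod 25923]
8008 = 2^3·1001; (2/25923) = -1 since 25923 mod 8 = 3, so (8008/25923) = (-1)^3·(1001/25923); sign now -1
reciprocity: (1001/25923) = +1·(25923/1001) since 1001 mod 4 = 1, 25923 mod 4 = 3; sign now -1
(25923/1001) = (898/1001)   [reduce mod 1001]
898 = 2^1·449; (2/1001) = +1 since 1001 mod 8 = 1, so (898/1001) = (+1)^1·(449/1001); sign now -1
reciprocity: (449/1001) = +1·(1001/449) since 449 mod 4 = 1, 1001 mod 4 = 1; sign now -1
(1001/449) = (103/449)   [reduce mod 449]
reciprocity: (103/449) = +1·(449/103) since 103 mod 4 = 3, 449 mod 4 = 1; sign now -1
(449/103) = (37/103)   [reduce mod 103]
reciprocity: (37/103) = +1·(103/37) since 37 mod 4 = 1, 103 mod 4 = 3; sign now -1
(103/37) = (29/37)   [reduce mod 37]
reciprocity: (29/37) = +1·(37/29) since 29 mod 4 = 1, 37 mod 4 = 1; sign now -1
(37/29) = (8/29)   [reduce mod 29]
8 = 2^3·1; (2/29) = -1 since 29 mod 8 = 5, so (8/29) = (-1)^3·(1/29); sign now +1
(1/29) = 1; final value = sign = +1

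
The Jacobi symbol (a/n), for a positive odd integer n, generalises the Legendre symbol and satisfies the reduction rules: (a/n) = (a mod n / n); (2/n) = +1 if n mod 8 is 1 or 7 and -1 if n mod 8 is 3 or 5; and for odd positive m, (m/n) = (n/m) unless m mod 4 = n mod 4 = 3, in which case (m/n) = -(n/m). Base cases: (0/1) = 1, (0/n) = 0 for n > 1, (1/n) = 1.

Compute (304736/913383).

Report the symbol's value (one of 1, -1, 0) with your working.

-1

304736 = 2^5·9523; (2/913383) = +1 since 913383 mod 8 = 7, so (304736/913383) = (+1)^5·(9523/913383); sign now +1
reciprocity: (9523/913383) = -1·(913383/9523) since 9523 mod 4 = 3, 913383 mod 4 = 3; sign now -1
(913383/9523) = (8698/9523)   [reduce mod 9523]
8698 = 2^1·4349; (2/9523) = -1 since 9523 mod 8 = 3, so (8698/9523) = (-1)^1·(4349/9523); sign now +1
reciprocity: (4349/9523) = +1·(9523/4349) since 4349 mod 4 = 1, 9523 mod 4 = 3; sign now +1
(9523/4349) = (825/4349)   [reduce mod 4349]
reciprocity: (825/4349) = +1·(4349/825) since 825 mod 4 = 1, 4349 mod 4 = 1; sign now +1
(4349/825) = (224/825)   [reduce mod 825]
224 = 2^5·7; (2/825) = +1 since 825 mod 8 = 1, so (224/825) = (+1)^5·(7/825); sign now +1
reciprocity: (7/825) = +1·(825/7) since 7 mod 4 = 3, 825 mod 4 = 1; sign now +1
(825/7) = (6/7)   [reduce mod 7]
6 = 2^1·3; (2/7) = +1 since 7 mod 8 = 7, so (6/7) = (+1)^1·(3/7); sign now +1
reciprocity: (3/7) = -1·(7/3) since 3 mod 4 = 3, 7 mod 4 = 3; sign now -1
(7/3) = (1/3)   [reduce mod 3]
(1/3) = 1; final value = sign = -1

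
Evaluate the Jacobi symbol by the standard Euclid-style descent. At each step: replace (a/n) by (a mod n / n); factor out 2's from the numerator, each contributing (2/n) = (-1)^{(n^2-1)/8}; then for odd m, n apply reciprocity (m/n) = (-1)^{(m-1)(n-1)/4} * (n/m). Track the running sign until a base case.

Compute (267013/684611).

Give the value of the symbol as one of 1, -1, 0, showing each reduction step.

flip (267013/684611) -> (684611/267013): both odd, 267013 mod 4 = 1, 684611 mod 4 = 3, so the flip contributes +1; sign now +1
(684611/267013): 684611 mod 267013 = 150585, so (684611/267013) = (150585/267013)
flip (150585/267013) -> (267013/150585): both odd, 150585 mod 4 = 1, 267013 mod 4 = 1, so the flip contributes +1; sign now +1
(267013/150585): 267013 mod 150585 = 116428, so (267013/150585) = (116428/150585)
factor out 2^2: 116428 = 2^2·29107; with 150585 mod 8 = 1, (2/150585) = +1; sign now +1; continue with (29107/150585)
flip (29107/150585) -> (150585/29107): both odd, 29107 mod 4 = 3, 150585 mod 4 = 1, so the flip contributes +1; sign now +1
(150585/29107): 150585 mod 29107 = 5050, so (150585/29107) = (5050/29107)
factor out 2^1: 5050 = 2^1·2525; with 29107 mod 8 = 3, (2/29107) = -1; sign now -1; continue with (2525/29107)
flip (2525/29107) -> (29107/2525): both odd, 2525 mod 4 = 1, 29107 mod 4 = 3, so the flip contributes +1; sign now -1
(29107/2525): 29107 mod 2525 = 1332, so (29107/2525) = (1332/2525)
factor out 2^2: 1332 = 2^2·333; with 2525 mod 8 = 5, (2/2525) = -1; sign now -1; continue with (333/2525)
flip (333/2525) -> (2525/333): both odd, 333 mod 4 = 1, 2525 mod 4 = 1, so the flip contributes +1; sign now -1
(2525/333): 2525 mod 333 = 194, so (2525/333) = (194/333)
factor out 2^1: 194 = 2^1·97; with 333 mod 8 = 5, (2/333) = -1; sign now +1; continue with (97/333)
flip (97/333) -> (333/97): both odd, 97 mod 4 = 1, 333 mod 4 = 1, so the flip contributes +1; sign now +1
(333/97): 333 mod 97 = 42, so (333/97) = (42/97)
factor out 2^1: 42 = 2^1·21; with 97 mod 8 = 1, (2/97) = +1; sign now +1; continue with (21/97)
flip (21/97) -> (97/21): both odd, 21 mod 4 = 1, 97 mod 4 = 1, so the flip contributes +1; sign now +1
(97/21): 97 mod 21 = 13, so (97/21) = (13/21)
flip (13/21) -> (21/13): both odd, 13 mod 4 = 1, 21 mod 4 = 1, so the flip contributes +1; sign now +1
(21/13): 21 mod 13 = 8, so (21/13) = (8/13)
factor out 2^3: 8 = 2^3·1; with 13 mod 8 = 5, (2/13) = -1; sign now -1; continue with (1/13)
reached (1/13) = 1, so the symbol is -1

-1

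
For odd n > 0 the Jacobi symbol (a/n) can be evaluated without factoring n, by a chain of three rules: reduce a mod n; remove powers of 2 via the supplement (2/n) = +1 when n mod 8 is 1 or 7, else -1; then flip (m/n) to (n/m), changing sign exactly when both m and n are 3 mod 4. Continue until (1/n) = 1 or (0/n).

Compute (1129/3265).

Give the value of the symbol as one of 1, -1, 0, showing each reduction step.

-1

flip (1129/3265) -> (3265/1129): both odd, 1129 mod 4 = 1, 3265 mod 4 = 1, so the flip contributes +1; sign now +1
(3265/1129): 3265 mod 1129 = 1007, so (3265/1129) = (1007/1129)
flip (1007/1129) -> (1129/1007): both odd, 1007 mod 4 = 3, 1129 mod 4 = 1, so the flip contributes +1; sign now +1
(1129/1007): 1129 mod 1007 = 122, so (1129/1007) = (122/1007)
factor out 2^1: 122 = 2^1·61; with 1007 mod 8 = 7, (2/1007) = +1; sign now +1; continue with (61/1007)
flip (61/1007) -> (1007/61): both odd, 61 mod 4 = 1, 1007 mod 4 = 3, so the flip contributes +1; sign now +1
(1007/61): 1007 mod 61 = 31, so (1007/61) = (31/61)
flip (31/61) -> (61/31): both odd, 31 mod 4 = 3, 61 mod 4 = 1, so the flip contributes +1; sign now +1
(61/31): 61 mod 31 = 30, so (61/31) = (30/31)
factor out 2^1: 30 = 2^1·15; with 31 mod 8 = 7, (2/31) = +1; sign now +1; continue with (15/31)
flip (15/31) -> (31/15): both odd, 15 mod 4 = 3, 31 mod 4 = 3, so the flip contributes -1; sign now -1
(31/15): 31 mod 15 = 1, so (31/15) = (1/15)
reached (1/15) = 1, so the symbol is -1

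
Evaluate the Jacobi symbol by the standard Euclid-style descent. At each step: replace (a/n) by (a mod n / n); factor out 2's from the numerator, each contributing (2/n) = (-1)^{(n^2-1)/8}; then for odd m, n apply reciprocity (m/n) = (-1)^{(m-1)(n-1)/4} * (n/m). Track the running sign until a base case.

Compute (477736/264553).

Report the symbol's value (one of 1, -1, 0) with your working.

(477736/264553) = (213183/264553)   [reduce mod 264553]
reciprocity: (213183/264553) = +1·(264553/213183) since 213183 mod 4 = 3, 264553 mod 4 = 1; sign now +1
(264553/213183) = (51370/213183)   [reduce mod 213183]
51370 = 2^1·25685; (2/213183) = +1 since 213183 mod 8 = 7, so (51370/213183) = (+1)^1·(25685/213183); sign now +1
reciprocity: (25685/213183) = +1·(213183/25685) since 25685 mod 4 = 1, 213183 mod 4 = 3; sign now +1
(213183/25685) = (7703/25685)   [reduce mod 25685]
reciprocity: (7703/25685) = +1·(25685/7703) since 7703 mod 4 = 3, 25685 mod 4 = 1; sign now +1
(25685/7703) = (2576/7703)   [reduce mod 7703]
2576 = 2^4·161; (2/7703) = +1 since 7703 mod 8 = 7, so (2576/7703) = (+1)^4·(161/7703); sign now +1
reciprocity: (161/7703) = +1·(7703/161) since 161 mod 4 = 1, 7703 mod 4 = 3; sign now +1
(7703/161) = (136/161)   [reduce mod 161]
136 = 2^3·17; (2/161) = +1 since 161 mod 8 = 1, so (136/161) = (+1)^3·(17/161); sign now +1
reciprocity: (17/161) = +1·(161/17) since 17 mod 4 = 1, 161 mod 4 = 1; sign now +1
(161/17) = (8/17)   [reduce mod 17]
8 = 2^3·1; (2/17) = +1 since 17 mod 8 = 1, so (8/17) = (+1)^3·(1/17); sign now +1
(1/17) = 1; final value = sign = +1

1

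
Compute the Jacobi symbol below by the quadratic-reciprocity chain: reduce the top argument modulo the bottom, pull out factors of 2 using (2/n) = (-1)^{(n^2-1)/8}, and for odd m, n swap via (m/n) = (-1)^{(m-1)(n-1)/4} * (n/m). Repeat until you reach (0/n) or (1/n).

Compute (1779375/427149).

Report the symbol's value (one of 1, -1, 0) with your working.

0

(1779375/427149) = (70779/427149)   [reduce mod 427149]
reciprocity: (70779/427149) = +1·(427149/70779) since 70779 mod 4 = 3, 427149 mod 4 = 1; sign now +1
(427149/70779) = (2475/70779)   [reduce mod 70779]
reciprocity: (2475/70779) = -1·(70779/2475) since 2475 mod 4 = 3, 70779 mod 4 = 3; sign now -1
(70779/2475) = (1479/2475)   [reduce mod 2475]
reciprocity: (1479/2475) = -1·(2475/1479) since 1479 mod 4 = 3, 2475 mod 4 = 3; sign now +1
(2475/1479) = (996/1479)   [reduce mod 1479]
996 = 2^2·249; (2/1479) = +1 since 1479 mod 8 = 7, so (996/1479) = (+1)^2·(249/1479); sign now +1
reciprocity: (249/1479) = +1·(1479/249) since 249 mod 4 = 1, 1479 mod 4 = 3; sign now +1
(1479/249) = (234/249)   [reduce mod 249]
234 = 2^1·117; (2/249) = +1 since 249 mod 8 = 1, so (234/249) = (+1)^1·(117/249); sign now +1
reciprocity: (117/249) = +1·(249/117) since 117 mod 4 = 1, 249 mod 4 = 1; sign now +1
(249/117) = (15/117)   [reduce mod 117]
reciprocity: (15/117) = +1·(117/15) since 15 mod 4 = 3, 117 mod 4 = 1; sign now +1
(117/15) = (12/15)   [reduce mod 15]
12 = 2^2·3; (2/15) = +1 since 15 mod 8 = 7, so (12/15) = (+1)^2·(3/15); sign now +1
reciprocity: (3/15) = -1·(15/3) since 3 mod 4 = 3, 15 mod 4 = 3; sign now -1
(15/3) = (0/3)   [reduce mod 3]
(0/3) = 0   [gcd(a, n) > 1]; final value = 0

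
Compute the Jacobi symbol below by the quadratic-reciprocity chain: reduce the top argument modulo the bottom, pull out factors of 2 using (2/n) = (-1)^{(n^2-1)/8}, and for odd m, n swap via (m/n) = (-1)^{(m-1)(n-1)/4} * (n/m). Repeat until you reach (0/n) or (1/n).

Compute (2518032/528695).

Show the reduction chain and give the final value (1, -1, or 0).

1

(2518032/528695): 2518032 mod 528695 = 403252, so (2518032/528695) = (403252/528695)
factor out 2^2: 403252 = 2^2·100813; with 528695 mod 8 = 7, (2/528695) = +1; sign now +1; continue with (100813/528695)
flip (100813/528695) -> (528695/100813): both odd, 100813 mod 4 = 1, 528695 mod 4 = 3, so the flip contributes +1; sign now +1
(528695/100813): 528695 mod 100813 = 24630, so (528695/100813) = (24630/100813)
factor out 2^1: 24630 = 2^1·12315; with 100813 mod 8 = 5, (2/100813) = -1; sign now -1; continue with (12315/100813)
flip (12315/100813) -> (100813/12315): both odd, 12315 mod 4 = 3, 100813 mod 4 = 1, so the flip contributes +1; sign now -1
(100813/12315): 100813 mod 12315 = 2293, so (100813/12315) = (2293/12315)
flip (2293/12315) -> (12315/2293): both odd, 2293 mod 4 = 1, 12315 mod 4 = 3, so the flip contributes +1; sign now -1
(12315/2293): 12315 mod 2293 = 850, so (12315/2293) = (850/2293)
factor out 2^1: 850 = 2^1·425; with 2293 mod 8 = 5, (2/2293) = -1; sign now +1; continue with (425/2293)
flip (425/2293) -> (2293/425): both odd, 425 mod 4 = 1, 2293 mod 4 = 1, so the flip contributes +1; sign now +1
(2293/425): 2293 mod 425 = 168, so (2293/425) = (168/425)
factor out 2^3: 168 = 2^3·21; with 425 mod 8 = 1, (2/425) = +1; sign now +1; continue with (21/425)
flip (21/425) -> (425/21): both odd, 21 mod 4 = 1, 425 mod 4 = 1, so the flip contributes +1; sign now +1
(425/21): 425 mod 21 = 5, so (425/21) = (5/21)
flip (5/21) -> (21/5): both odd, 5 mod 4 = 1, 21 mod 4 = 1, so the flip contributes +1; sign now +1
(21/5): 21 mod 5 = 1, so (21/5) = (1/5)
reached (1/5) = 1, so the symbol is +1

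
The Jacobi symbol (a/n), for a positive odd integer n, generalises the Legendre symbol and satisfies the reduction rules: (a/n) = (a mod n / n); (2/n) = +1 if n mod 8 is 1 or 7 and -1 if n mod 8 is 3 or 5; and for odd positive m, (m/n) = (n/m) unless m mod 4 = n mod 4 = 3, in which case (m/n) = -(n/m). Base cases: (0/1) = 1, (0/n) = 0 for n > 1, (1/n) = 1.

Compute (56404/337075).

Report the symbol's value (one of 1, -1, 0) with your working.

-1

56404 = 2^2·14101; (2/337075) = -1 since 337075 mod 8 = 3, so (56404/337075) = (-1)^2·(14101/337075); sign now +1
reciprocity: (14101/337075) = +1·(337075/14101) since 14101 mod 4 = 1, 337075 mod 4 = 3; sign now +1
(337075/14101) = (12752/14101)   [reduce mod 14101]
12752 = 2^4·797; (2/14101) = -1 since 14101 mod 8 = 5, so (12752/14101) = (-1)^4·(797/14101); sign now +1
reciprocity: (797/14101) = +1·(14101/797) since 797 mod 4 = 1, 14101 mod 4 = 1; sign now +1
(14101/797) = (552/797)   [reduce mod 797]
552 = 2^3·69; (2/797) = -1 since 797 mod 8 = 5, so (552/797) = (-1)^3·(69/797); sign now -1
reciprocity: (69/797) = +1·(797/69) since 69 mod 4 = 1, 797 mod 4 = 1; sign now -1
(797/69) = (38/69)   [reduce mod 69]
38 = 2^1·19; (2/69) = -1 since 69 mod 8 = 5, so (38/69) = (-1)^1·(19/69); sign now +1
reciprocity: (19/69) = +1·(69/19) since 19 mod 4 = 3, 69 mod 4 = 1; sign now +1
(69/19) = (12/19)   [reduce mod 19]
12 = 2^2·3; (2/19) = -1 since 19 mod 8 = 3, so (12/19) = (-1)^2·(3/19); sign now +1
reciprocity: (3/19) = -1·(19/3) since 3 mod 4 = 3, 19 mod 4 = 3; sign now -1
(19/3) = (1/3)   [reduce mod 3]
(1/3) = 1; final value = sign = -1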